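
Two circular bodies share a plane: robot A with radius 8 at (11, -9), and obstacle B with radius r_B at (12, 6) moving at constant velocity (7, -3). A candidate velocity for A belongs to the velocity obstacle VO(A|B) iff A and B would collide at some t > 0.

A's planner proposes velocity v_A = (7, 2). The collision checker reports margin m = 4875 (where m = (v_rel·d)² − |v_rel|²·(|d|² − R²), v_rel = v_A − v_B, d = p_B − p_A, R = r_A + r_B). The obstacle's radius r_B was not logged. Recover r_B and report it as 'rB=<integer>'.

m = 4875
d = (1, 15);  v_rel = (0, 5),  |v_rel|² = 25
v_rel×d = (0)·(15) − (5)·(1) = -5
since m = R²·25 − (-5)²:  R² = (25 + 4875) / 25 = 196
R = √196 = 14  ⇒  r_B = 14 − 8 = 6

rB=6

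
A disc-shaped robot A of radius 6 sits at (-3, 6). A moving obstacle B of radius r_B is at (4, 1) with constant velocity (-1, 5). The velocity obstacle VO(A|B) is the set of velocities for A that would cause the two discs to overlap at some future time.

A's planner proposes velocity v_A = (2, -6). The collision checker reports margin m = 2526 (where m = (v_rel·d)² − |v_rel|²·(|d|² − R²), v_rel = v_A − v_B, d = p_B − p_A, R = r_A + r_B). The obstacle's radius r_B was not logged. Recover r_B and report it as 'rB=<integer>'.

m = 2526
d = (7, -5);  v_rel = (3, -11),  |v_rel|² = 130
v_rel×d = (3)·(-5) − (-11)·(7) = 62
since m = R²·130 − 62²:  R² = (3844 + 2526) / 130 = 49
R = √49 = 7  ⇒  r_B = 7 − 6 = 1

rB=1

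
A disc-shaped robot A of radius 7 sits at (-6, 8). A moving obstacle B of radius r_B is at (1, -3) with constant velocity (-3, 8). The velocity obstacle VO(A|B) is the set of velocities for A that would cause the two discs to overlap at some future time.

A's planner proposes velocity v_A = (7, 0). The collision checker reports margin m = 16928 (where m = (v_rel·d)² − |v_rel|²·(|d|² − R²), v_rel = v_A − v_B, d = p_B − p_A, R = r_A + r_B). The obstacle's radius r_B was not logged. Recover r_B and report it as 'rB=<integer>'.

m = 16928
d = (7, -11);  v_rel = (10, -8),  |v_rel|² = 164
v_rel×d = (10)·(-11) − (-8)·(7) = -54
since m = R²·164 − (-54)²:  R² = (2916 + 16928) / 164 = 121
R = √121 = 11  ⇒  r_B = 11 − 7 = 4

rB=4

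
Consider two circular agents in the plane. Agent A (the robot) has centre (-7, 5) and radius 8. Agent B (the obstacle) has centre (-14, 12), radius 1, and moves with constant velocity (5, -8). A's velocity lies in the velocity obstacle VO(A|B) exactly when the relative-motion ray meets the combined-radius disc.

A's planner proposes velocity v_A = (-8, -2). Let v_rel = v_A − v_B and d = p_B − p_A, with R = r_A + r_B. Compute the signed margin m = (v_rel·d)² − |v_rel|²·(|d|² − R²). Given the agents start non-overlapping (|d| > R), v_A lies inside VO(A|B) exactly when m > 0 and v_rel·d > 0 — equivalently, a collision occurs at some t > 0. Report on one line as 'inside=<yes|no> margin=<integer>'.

d = (-7, 7),  |d|² = 98;  R = 8+1 = 9,  c = 98−9² = 17
v_rel = (-13, 6),  |v_rel|² = 205;  v_rel·d = (-13)·(-7) + (6)·(7) = 133
205·t² − 266·t + 17 = 0  ⇒  m = 133² − 205·17 = 14204
m = 14204 > 0,  v_rel·d = 133 > 0  ⇒  inside

inside=yes margin=14204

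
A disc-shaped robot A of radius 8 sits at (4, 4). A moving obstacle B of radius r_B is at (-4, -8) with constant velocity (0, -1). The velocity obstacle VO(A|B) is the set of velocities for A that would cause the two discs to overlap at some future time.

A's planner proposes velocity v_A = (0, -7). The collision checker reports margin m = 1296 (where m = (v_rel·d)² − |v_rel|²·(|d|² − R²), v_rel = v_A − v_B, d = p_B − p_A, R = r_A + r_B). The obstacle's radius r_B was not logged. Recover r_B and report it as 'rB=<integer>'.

m = 1296
d = (-8, -12);  v_rel = (0, -6),  |v_rel|² = 36
v_rel×d = (0)·(-12) − (-6)·(-8) = -48
since m = R²·36 − (-48)²:  R² = (2304 + 1296) / 36 = 100
R = √100 = 10  ⇒  r_B = 10 − 8 = 2

rB=2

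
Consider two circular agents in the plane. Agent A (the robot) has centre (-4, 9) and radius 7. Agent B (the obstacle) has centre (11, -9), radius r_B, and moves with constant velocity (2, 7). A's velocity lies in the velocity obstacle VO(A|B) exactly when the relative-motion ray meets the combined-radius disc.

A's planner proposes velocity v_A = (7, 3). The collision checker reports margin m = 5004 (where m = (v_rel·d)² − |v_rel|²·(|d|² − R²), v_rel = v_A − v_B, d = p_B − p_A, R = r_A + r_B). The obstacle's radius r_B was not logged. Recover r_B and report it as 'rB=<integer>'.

m = 5004
d = (15, -18);  v_rel = (5, -4),  |v_rel|² = 41
v_rel×d = (5)·(-18) − (-4)·(15) = -30
since m = R²·41 − (-30)²:  R² = (900 + 5004) / 41 = 144
R = √144 = 12  ⇒  r_B = 12 − 7 = 5

rB=5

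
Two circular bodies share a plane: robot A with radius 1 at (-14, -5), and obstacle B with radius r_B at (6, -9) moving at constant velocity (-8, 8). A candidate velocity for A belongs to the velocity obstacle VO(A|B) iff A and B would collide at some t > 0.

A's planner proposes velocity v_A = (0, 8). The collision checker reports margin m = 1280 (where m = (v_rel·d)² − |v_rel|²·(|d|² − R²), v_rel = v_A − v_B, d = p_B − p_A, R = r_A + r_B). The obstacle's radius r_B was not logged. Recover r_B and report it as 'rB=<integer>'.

m = 1280
d = (20, -4);  v_rel = (8, 0),  |v_rel|² = 64
v_rel×d = (8)·(-4) − (0)·(20) = -32
since m = R²·64 − (-32)²:  R² = (1024 + 1280) / 64 = 36
R = √36 = 6  ⇒  r_B = 6 − 1 = 5

rB=5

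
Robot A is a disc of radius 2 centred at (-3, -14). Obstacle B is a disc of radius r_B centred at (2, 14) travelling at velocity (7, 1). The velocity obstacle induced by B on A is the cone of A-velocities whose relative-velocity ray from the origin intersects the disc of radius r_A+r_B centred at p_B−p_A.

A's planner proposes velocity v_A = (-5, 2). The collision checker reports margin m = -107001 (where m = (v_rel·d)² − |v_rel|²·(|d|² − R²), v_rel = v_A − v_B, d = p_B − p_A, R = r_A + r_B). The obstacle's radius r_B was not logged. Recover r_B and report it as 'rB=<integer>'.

m = -107001
d = (5, 28);  v_rel = (-12, 1),  |v_rel|² = 145
v_rel×d = (-12)·(28) − (1)·(5) = -341
since m = R²·145 − (-341)²:  R² = (116281 + -107001) / 145 = 64
R = √64 = 8  ⇒  r_B = 8 − 2 = 6

rB=6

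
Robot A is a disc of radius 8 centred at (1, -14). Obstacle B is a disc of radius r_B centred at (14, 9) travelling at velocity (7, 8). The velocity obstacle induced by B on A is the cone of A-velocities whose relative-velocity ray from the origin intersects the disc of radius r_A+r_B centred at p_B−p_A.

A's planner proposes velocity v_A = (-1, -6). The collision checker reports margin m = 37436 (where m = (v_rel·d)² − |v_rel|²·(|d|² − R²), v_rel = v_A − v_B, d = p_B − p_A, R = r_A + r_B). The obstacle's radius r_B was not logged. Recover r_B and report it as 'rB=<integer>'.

m = 37436
d = (13, 23);  v_rel = (-8, -14),  |v_rel|² = 260
v_rel×d = (-8)·(23) − (-14)·(13) = -2
since m = R²·260 − (-2)²:  R² = (4 + 37436) / 260 = 144
R = √144 = 12  ⇒  r_B = 12 − 8 = 4

rB=4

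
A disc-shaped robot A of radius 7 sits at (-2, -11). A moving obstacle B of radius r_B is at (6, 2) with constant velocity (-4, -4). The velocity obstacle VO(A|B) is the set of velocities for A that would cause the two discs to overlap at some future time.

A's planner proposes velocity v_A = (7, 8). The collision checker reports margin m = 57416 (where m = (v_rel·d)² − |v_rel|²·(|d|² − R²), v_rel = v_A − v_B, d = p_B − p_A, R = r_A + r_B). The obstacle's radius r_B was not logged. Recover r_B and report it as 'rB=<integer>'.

m = 57416
d = (8, 13);  v_rel = (11, 12),  |v_rel|² = 265
v_rel×d = (11)·(13) − (12)·(8) = 47
since m = R²·265 − 47²:  R² = (2209 + 57416) / 265 = 225
R = √225 = 15  ⇒  r_B = 15 − 7 = 8

rB=8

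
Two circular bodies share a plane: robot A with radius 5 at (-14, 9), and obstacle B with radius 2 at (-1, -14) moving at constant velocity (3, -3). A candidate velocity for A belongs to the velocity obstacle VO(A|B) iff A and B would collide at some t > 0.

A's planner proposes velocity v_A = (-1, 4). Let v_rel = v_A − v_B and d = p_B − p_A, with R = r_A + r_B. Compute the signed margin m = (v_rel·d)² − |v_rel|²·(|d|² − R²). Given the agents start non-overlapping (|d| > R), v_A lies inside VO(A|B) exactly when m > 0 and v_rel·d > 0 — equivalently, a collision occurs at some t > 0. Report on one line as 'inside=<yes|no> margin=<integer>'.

d = (13, -23),  |d|² = 698;  R = 5+2 = 7,  c = 698−7² = 649
v_rel = (-4, 7),  |v_rel|² = 65;  v_rel·d = (-4)·(13) + (7)·(-23) = -213
65·t² + 426·t + 649 = 0  ⇒  m = (-213)² − 65·649 = 3184
m = 3184 > 0,  v_rel·d = -213 < 0  ⇒  outside

inside=no margin=3184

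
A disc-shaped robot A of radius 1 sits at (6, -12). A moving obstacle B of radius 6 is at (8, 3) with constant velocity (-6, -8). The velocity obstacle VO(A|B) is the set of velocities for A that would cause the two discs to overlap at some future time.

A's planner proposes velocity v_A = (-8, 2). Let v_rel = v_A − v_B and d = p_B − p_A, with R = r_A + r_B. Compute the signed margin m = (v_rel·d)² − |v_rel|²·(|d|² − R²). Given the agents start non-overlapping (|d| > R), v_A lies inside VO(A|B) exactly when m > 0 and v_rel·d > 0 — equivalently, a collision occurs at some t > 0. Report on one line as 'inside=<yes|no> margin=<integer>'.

d = (2, 15),  |d|² = 229;  R = 1+6 = 7,  c = 229−7² = 180
v_rel = (-2, 10),  |v_rel|² = 104;  v_rel·d = (-2)·(2) + (10)·(15) = 146
104·t² − 292·t + 180 = 0  ⇒  m = 146² − 104·180 = 2596
m = 2596 > 0,  v_rel·d = 146 > 0  ⇒  inside

inside=yes margin=2596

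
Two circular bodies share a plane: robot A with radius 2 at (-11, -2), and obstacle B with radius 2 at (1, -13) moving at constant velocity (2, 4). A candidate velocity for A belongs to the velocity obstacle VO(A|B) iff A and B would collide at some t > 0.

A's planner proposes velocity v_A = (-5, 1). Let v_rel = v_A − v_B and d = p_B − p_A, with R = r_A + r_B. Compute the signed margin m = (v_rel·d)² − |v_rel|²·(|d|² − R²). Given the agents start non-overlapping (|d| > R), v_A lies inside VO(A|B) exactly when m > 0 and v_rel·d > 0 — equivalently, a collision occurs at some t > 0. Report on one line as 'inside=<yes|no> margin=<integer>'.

d = (12, -11),  |d|² = 265;  R = 2+2 = 4,  c = 265−4² = 249
v_rel = (-7, -3),  |v_rel|² = 58;  v_rel·d = (-7)·(12) + (-3)·(-11) = -51
58·t² + 102·t + 249 = 0  ⇒  m = (-51)² − 58·249 = -11841
m = -11841 < 0,  v_rel·d = -51 < 0  ⇒  outside

inside=no margin=-11841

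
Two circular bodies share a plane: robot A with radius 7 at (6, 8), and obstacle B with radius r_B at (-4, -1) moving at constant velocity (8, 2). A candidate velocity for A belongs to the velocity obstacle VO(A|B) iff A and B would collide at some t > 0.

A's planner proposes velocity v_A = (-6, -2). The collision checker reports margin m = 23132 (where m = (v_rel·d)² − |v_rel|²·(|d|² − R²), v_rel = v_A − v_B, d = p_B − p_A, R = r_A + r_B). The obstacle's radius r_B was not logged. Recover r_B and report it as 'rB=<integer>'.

m = 23132
d = (-10, -9);  v_rel = (-14, -4),  |v_rel|² = 212
v_rel×d = (-14)·(-9) − (-4)·(-10) = 86
since m = R²·212 − 86²:  R² = (7396 + 23132) / 212 = 144
R = √144 = 12  ⇒  r_B = 12 − 7 = 5

rB=5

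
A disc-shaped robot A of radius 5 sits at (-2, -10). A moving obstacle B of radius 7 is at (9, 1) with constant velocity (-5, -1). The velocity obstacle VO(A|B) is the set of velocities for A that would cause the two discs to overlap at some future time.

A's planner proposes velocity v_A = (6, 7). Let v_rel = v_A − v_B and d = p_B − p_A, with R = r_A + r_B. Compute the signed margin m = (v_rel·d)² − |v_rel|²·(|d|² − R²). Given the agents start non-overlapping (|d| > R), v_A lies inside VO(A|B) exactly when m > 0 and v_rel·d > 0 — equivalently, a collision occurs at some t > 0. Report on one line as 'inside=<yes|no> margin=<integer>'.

d = (11, 11),  |d|² = 242;  R = 5+7 = 12,  c = 242−12² = 98
v_rel = (11, 8),  |v_rel|² = 185;  v_rel·d = (11)·(11) + (8)·(11) = 209
185·t² − 418·t + 98 = 0  ⇒  m = 209² − 185·98 = 25551
m = 25551 > 0,  v_rel·d = 209 > 0  ⇒  inside

inside=yes margin=25551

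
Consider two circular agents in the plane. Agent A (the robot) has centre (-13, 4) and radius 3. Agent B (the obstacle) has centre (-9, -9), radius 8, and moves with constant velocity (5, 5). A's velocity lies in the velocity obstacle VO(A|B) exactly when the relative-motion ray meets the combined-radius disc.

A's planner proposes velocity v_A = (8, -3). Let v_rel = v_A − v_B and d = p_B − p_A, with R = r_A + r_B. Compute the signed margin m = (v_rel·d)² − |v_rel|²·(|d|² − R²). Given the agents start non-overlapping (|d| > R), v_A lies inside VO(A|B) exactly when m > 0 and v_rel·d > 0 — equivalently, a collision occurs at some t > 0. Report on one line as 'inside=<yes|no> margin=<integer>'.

d = (4, -13),  |d|² = 185;  R = 3+8 = 11,  c = 185−11² = 64
v_rel = (3, -8),  |v_rel|² = 73;  v_rel·d = (3)·(4) + (-8)·(-13) = 116
73·t² − 232·t + 64 = 0  ⇒  m = 116² − 73·64 = 8784
m = 8784 > 0,  v_rel·d = 116 > 0  ⇒  inside

inside=yes margin=8784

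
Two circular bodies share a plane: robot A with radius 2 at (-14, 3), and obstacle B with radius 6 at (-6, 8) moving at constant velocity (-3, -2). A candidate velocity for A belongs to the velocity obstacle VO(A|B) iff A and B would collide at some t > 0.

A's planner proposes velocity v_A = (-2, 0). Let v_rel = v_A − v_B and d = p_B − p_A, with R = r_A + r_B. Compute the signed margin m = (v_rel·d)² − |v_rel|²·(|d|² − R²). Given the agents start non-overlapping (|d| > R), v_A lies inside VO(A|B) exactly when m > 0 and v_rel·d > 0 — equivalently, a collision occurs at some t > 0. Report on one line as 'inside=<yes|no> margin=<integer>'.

d = (8, 5),  |d|² = 89;  R = 2+6 = 8,  c = 89−8² = 25
v_rel = (1, 2),  |v_rel|² = 5;  v_rel·d = (1)·(8) + (2)·(5) = 18
5·t² − 36·t + 25 = 0  ⇒  m = 18² − 5·25 = 199
m = 199 > 0,  v_rel·d = 18 > 0  ⇒  inside

inside=yes margin=199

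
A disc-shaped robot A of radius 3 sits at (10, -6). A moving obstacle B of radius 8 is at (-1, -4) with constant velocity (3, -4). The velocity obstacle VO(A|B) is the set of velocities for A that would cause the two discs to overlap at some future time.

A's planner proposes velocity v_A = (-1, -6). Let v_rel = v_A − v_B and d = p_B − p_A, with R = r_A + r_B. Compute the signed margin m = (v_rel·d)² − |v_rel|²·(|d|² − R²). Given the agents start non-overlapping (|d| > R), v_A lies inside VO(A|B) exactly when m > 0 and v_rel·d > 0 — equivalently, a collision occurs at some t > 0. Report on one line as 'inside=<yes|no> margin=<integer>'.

d = (-11, 2),  |d|² = 125;  R = 3+8 = 11,  c = 125−11² = 4
v_rel = (-4, -2),  |v_rel|² = 20;  v_rel·d = (-4)·(-11) + (-2)·(2) = 40
20·t² − 80·t + 4 = 0  ⇒  m = 40² − 20·4 = 1520
m = 1520 > 0,  v_rel·d = 40 > 0  ⇒  inside

inside=yes margin=1520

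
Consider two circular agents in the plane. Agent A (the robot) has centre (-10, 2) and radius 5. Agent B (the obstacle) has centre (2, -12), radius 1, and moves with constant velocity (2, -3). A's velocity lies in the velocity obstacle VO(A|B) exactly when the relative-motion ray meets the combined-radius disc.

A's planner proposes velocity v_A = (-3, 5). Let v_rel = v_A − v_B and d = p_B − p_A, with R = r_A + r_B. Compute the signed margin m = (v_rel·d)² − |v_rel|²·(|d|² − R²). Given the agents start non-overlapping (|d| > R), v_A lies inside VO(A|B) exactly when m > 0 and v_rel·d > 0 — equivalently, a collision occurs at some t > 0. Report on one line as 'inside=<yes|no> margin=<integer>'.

d = (12, -14),  |d|² = 340;  R = 5+1 = 6,  c = 340−6² = 304
v_rel = (-5, 8),  |v_rel|² = 89;  v_rel·d = (-5)·(12) + (8)·(-14) = -172
89·t² + 344·t + 304 = 0  ⇒  m = (-172)² − 89·304 = 2528
m = 2528 > 0,  v_rel·d = -172 < 0  ⇒  outside

inside=no margin=2528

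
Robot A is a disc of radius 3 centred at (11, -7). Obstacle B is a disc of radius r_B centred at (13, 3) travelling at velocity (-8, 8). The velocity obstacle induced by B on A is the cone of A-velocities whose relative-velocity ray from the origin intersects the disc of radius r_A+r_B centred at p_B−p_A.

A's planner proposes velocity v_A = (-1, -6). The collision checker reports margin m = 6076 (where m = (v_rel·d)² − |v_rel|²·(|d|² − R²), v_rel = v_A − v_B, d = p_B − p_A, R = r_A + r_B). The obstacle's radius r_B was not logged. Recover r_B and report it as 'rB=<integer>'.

m = 6076
d = (2, 10);  v_rel = (7, -14),  |v_rel|² = 245
v_rel×d = (7)·(10) − (-14)·(2) = 98
since m = R²·245 − 98²:  R² = (9604 + 6076) / 245 = 64
R = √64 = 8  ⇒  r_B = 8 − 3 = 5

rB=5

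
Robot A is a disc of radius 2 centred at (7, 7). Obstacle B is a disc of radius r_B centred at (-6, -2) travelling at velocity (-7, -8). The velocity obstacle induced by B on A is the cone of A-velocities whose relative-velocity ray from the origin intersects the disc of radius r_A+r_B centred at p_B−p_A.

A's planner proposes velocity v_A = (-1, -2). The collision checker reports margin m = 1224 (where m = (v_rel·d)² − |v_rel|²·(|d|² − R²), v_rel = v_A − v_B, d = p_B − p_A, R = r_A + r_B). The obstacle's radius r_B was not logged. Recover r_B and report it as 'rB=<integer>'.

m = 1224
d = (-13, -9);  v_rel = (6, 6),  |v_rel|² = 72
v_rel×d = (6)·(-9) − (6)·(-13) = 24
since m = R²·72 − 24²:  R² = (576 + 1224) / 72 = 25
R = √25 = 5  ⇒  r_B = 5 − 2 = 3

rB=3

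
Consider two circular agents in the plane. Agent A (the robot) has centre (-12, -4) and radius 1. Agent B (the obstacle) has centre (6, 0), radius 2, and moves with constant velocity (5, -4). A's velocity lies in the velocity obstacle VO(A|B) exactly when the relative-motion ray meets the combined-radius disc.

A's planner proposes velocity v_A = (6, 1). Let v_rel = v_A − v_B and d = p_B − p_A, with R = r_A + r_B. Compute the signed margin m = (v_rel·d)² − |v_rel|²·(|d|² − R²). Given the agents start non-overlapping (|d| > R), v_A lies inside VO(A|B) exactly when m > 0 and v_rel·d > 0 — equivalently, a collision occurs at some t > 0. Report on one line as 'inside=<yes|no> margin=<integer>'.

d = (18, 4),  |d|² = 340;  R = 1+2 = 3,  c = 340−3² = 331
v_rel = (1, 5),  |v_rel|² = 26;  v_rel·d = (1)·(18) + (5)·(4) = 38
26·t² − 76·t + 331 = 0  ⇒  m = 38² − 26·331 = -7162
m = -7162 < 0,  v_rel·d = 38 > 0  ⇒  outside

inside=no margin=-7162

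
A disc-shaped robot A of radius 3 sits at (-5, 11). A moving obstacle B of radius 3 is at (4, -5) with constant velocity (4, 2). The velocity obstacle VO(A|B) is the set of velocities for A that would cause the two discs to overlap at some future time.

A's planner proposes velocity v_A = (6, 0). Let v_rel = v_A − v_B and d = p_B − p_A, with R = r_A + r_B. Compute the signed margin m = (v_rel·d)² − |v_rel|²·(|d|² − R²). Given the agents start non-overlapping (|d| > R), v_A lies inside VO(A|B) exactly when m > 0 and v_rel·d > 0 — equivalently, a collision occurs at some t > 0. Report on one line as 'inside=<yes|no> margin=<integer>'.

d = (9, -16),  |d|² = 337;  R = 3+3 = 6,  c = 337−6² = 301
v_rel = (2, -2),  |v_rel|² = 8;  v_rel·d = (2)·(9) + (-2)·(-16) = 50
8·t² − 100·t + 301 = 0  ⇒  m = 50² − 8·301 = 92
m = 92 > 0,  v_rel·d = 50 > 0  ⇒  inside

inside=yes margin=92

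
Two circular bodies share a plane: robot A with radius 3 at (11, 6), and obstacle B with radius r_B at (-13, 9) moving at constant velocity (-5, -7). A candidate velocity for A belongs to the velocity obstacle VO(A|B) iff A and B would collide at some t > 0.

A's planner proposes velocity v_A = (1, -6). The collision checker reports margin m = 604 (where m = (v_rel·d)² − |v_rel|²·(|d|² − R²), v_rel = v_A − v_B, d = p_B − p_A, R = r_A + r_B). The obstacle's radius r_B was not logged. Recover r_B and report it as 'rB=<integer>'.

m = 604
d = (-24, 3);  v_rel = (6, 1),  |v_rel|² = 37
v_rel×d = (6)·(3) − (1)·(-24) = 42
since m = R²·37 − 42²:  R² = (1764 + 604) / 37 = 64
R = √64 = 8  ⇒  r_B = 8 − 3 = 5

rB=5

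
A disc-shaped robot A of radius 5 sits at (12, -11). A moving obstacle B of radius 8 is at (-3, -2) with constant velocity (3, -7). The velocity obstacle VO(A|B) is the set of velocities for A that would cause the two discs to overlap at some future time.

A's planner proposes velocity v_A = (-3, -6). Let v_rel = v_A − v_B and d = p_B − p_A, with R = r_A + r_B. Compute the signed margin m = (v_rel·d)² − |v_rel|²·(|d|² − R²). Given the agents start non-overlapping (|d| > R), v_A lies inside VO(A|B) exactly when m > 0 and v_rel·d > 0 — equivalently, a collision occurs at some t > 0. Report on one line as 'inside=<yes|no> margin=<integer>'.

d = (-15, 9),  |d|² = 306;  R = 5+8 = 13,  c = 306−13² = 137
v_rel = (-6, 1),  |v_rel|² = 37;  v_rel·d = (-6)·(-15) + (1)·(9) = 99
37·t² − 198·t + 137 = 0  ⇒  m = 99² − 37·137 = 4732
m = 4732 > 0,  v_rel·d = 99 > 0  ⇒  inside

inside=yes margin=4732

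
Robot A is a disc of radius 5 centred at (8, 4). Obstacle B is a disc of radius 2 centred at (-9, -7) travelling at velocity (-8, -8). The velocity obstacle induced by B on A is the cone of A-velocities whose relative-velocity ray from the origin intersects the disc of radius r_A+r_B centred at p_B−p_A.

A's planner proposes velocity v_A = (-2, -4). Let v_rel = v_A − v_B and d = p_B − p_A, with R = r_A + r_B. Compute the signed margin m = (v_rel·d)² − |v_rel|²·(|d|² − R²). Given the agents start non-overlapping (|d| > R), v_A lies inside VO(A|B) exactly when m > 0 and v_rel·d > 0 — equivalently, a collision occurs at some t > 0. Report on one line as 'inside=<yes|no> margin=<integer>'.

d = (-17, -11),  |d|² = 410;  R = 5+2 = 7,  c = 410−7² = 361
v_rel = (6, 4),  |v_rel|² = 52;  v_rel·d = (6)·(-17) + (4)·(-11) = -146
52·t² + 292·t + 361 = 0  ⇒  m = (-146)² − 52·361 = 2544
m = 2544 > 0,  v_rel·d = -146 < 0  ⇒  outside

inside=no margin=2544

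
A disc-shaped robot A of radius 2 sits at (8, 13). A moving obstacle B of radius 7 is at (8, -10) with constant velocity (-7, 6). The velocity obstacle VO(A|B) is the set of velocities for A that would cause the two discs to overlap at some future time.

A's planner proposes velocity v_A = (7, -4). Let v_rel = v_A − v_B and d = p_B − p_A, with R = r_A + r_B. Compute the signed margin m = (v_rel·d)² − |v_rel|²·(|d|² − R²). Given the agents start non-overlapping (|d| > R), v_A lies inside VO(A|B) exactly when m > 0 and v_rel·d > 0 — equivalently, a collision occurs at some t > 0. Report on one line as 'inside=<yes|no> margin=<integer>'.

d = (0, -23),  |d|² = 529;  R = 2+7 = 9,  c = 529−9² = 448
v_rel = (14, -10),  |v_rel|² = 296;  v_rel·d = (14)·(0) + (-10)·(-23) = 230
296·t² − 460·t + 448 = 0  ⇒  m = 230² − 296·448 = -79708
m = -79708 < 0,  v_rel·d = 230 > 0  ⇒  outside

inside=no margin=-79708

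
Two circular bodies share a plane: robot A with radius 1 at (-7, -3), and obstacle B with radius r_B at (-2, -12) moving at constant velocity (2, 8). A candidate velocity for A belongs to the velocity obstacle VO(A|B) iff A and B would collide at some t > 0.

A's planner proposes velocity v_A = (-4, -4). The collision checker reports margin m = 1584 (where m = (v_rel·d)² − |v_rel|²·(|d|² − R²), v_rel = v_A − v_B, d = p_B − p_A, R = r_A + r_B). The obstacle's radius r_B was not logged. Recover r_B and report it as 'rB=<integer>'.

m = 1584
d = (5, -9);  v_rel = (-6, -12),  |v_rel|² = 180
v_rel×d = (-6)·(-9) − (-12)·(5) = 114
since m = R²·180 − 114²:  R² = (12996 + 1584) / 180 = 81
R = √81 = 9  ⇒  r_B = 9 − 1 = 8

rB=8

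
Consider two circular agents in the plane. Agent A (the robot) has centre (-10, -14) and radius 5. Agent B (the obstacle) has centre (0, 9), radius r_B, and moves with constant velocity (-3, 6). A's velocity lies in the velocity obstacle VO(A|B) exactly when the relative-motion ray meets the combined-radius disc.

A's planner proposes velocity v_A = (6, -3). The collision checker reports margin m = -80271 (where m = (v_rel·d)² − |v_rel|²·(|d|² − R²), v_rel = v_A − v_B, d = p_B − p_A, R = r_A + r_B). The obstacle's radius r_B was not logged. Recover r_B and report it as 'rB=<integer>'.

m = -80271
d = (10, 23);  v_rel = (9, -9),  |v_rel|² = 162
v_rel×d = (9)·(23) − (-9)·(10) = 297
since m = R²·162 − 297²:  R² = (88209 + -80271) / 162 = 49
R = √49 = 7  ⇒  r_B = 7 − 5 = 2

rB=2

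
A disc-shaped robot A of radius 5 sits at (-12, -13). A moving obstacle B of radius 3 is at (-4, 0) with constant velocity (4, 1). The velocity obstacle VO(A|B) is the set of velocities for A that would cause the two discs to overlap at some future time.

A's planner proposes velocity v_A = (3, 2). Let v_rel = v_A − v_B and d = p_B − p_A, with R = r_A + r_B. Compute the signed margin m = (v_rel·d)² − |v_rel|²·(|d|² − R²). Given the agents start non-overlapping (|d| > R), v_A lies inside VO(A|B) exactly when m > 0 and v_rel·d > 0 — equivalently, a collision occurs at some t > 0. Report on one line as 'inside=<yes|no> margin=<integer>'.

d = (8, 13),  |d|² = 233;  R = 5+3 = 8,  c = 233−8² = 169
v_rel = (-1, 1),  |v_rel|² = 2;  v_rel·d = (-1)·(8) + (1)·(13) = 5
2·t² − 10·t + 169 = 0  ⇒  m = 5² − 2·169 = -313
m = -313 < 0,  v_rel·d = 5 > 0  ⇒  outside

inside=no margin=-313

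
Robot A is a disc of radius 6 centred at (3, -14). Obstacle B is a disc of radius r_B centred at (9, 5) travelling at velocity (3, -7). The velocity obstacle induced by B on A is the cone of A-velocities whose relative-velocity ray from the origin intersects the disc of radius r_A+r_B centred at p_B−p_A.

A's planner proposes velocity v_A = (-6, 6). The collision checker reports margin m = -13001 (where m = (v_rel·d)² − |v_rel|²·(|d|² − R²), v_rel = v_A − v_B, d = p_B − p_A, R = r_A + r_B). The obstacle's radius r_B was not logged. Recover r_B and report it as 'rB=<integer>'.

m = -13001
d = (6, 19);  v_rel = (-9, 13),  |v_rel|² = 250
v_rel×d = (-9)·(19) − (13)·(6) = -249
since m = R²·250 − (-249)²:  R² = (62001 + -13001) / 250 = 196
R = √196 = 14  ⇒  r_B = 14 − 6 = 8

rB=8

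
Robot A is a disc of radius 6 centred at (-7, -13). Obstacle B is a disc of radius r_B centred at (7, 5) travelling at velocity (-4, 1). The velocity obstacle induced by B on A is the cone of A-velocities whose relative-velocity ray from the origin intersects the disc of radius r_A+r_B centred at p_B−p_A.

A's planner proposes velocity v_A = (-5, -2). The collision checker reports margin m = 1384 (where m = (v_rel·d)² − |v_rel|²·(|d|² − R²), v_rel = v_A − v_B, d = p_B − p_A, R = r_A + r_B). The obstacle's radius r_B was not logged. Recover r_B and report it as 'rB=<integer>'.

m = 1384
d = (14, 18);  v_rel = (-1, -3),  |v_rel|² = 10
v_rel×d = (-1)·(18) − (-3)·(14) = 24
since m = R²·10 − 24²:  R² = (576 + 1384) / 10 = 196
R = √196 = 14  ⇒  r_B = 14 − 6 = 8

rB=8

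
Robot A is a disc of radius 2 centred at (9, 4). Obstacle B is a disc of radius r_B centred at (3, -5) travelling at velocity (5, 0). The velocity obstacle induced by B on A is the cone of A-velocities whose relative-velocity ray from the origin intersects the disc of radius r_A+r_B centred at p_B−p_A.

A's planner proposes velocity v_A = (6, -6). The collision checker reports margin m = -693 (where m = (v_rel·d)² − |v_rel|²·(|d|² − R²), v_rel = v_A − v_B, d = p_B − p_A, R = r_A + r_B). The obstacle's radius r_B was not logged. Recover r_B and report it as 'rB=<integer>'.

m = -693
d = (-6, -9);  v_rel = (1, -6),  |v_rel|² = 37
v_rel×d = (1)·(-9) − (-6)·(-6) = -45
since m = R²·37 − (-45)²:  R² = (2025 + -693) / 37 = 36
R = √36 = 6  ⇒  r_B = 6 − 2 = 4

rB=4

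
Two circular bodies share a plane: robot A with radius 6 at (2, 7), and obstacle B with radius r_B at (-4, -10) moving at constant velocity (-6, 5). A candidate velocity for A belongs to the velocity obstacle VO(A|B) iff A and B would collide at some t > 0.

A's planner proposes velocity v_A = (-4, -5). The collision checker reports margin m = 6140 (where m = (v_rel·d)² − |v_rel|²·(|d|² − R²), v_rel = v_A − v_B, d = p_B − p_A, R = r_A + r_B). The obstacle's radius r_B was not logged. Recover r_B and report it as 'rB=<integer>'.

m = 6140
d = (-6, -17);  v_rel = (2, -10),  |v_rel|² = 104
v_rel×d = (2)·(-17) − (-10)·(-6) = -94
since m = R²·104 − (-94)²:  R² = (8836 + 6140) / 104 = 144
R = √144 = 12  ⇒  r_B = 12 − 6 = 6

rB=6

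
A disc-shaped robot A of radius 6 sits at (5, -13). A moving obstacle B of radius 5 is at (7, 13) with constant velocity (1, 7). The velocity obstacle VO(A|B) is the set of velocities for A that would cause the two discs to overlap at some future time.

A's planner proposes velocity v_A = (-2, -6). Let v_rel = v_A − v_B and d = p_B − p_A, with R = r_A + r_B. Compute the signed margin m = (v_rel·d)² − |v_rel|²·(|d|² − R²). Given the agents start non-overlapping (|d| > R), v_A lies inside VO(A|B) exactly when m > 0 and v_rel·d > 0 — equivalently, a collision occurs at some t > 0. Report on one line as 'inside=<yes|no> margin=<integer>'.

d = (2, 26),  |d|² = 680;  R = 6+5 = 11,  c = 680−11² = 559
v_rel = (-3, -13),  |v_rel|² = 178;  v_rel·d = (-3)·(2) + (-13)·(26) = -344
178·t² + 688·t + 559 = 0  ⇒  m = (-344)² − 178·559 = 18834
m = 18834 > 0,  v_rel·d = -344 < 0  ⇒  outside

inside=no margin=18834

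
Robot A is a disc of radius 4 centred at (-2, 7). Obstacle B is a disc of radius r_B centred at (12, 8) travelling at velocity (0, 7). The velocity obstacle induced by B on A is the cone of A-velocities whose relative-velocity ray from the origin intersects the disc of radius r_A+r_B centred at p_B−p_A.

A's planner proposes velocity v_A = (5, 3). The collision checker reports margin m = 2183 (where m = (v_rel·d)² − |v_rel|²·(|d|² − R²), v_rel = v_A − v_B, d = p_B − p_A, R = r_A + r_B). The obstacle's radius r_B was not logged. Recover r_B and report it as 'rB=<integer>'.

m = 2183
d = (14, 1);  v_rel = (5, -4),  |v_rel|² = 41
v_rel×d = (5)·(1) − (-4)·(14) = 61
since m = R²·41 − 61²:  R² = (3721 + 2183) / 41 = 144
R = √144 = 12  ⇒  r_B = 12 − 4 = 8

rB=8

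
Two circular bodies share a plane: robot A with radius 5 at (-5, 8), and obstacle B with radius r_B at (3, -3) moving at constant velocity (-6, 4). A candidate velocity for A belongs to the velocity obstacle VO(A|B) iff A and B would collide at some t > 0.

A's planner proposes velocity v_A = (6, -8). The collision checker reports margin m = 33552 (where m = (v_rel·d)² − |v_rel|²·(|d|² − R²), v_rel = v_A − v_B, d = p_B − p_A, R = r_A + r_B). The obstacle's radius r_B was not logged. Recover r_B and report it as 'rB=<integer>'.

m = 33552
d = (8, -11);  v_rel = (12, -12),  |v_rel|² = 288
v_rel×d = (12)·(-11) − (-12)·(8) = -36
since m = R²·288 − (-36)²:  R² = (1296 + 33552) / 288 = 121
R = √121 = 11  ⇒  r_B = 11 − 5 = 6

rB=6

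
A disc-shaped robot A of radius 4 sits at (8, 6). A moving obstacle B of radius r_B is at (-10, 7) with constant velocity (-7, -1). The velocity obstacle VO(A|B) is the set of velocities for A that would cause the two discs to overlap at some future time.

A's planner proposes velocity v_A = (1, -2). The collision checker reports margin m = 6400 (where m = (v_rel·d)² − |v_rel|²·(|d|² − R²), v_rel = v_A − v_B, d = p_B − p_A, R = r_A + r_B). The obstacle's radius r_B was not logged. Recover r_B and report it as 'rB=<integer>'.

m = 6400
d = (-18, 1);  v_rel = (8, -1),  |v_rel|² = 65
v_rel×d = (8)·(1) − (-1)·(-18) = -10
since m = R²·65 − (-10)²:  R² = (100 + 6400) / 65 = 100
R = √100 = 10  ⇒  r_B = 10 − 4 = 6

rB=6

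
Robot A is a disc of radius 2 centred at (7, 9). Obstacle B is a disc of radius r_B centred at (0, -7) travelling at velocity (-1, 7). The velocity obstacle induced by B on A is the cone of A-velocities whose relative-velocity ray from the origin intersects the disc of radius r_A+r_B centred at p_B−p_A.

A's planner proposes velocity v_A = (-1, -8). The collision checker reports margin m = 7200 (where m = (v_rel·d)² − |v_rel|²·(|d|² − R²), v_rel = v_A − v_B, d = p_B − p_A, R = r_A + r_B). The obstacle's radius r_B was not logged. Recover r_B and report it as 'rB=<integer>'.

m = 7200
d = (-7, -16);  v_rel = (0, -15),  |v_rel|² = 225
v_rel×d = (0)·(-16) − (-15)·(-7) = -105
since m = R²·225 − (-105)²:  R² = (11025 + 7200) / 225 = 81
R = √81 = 9  ⇒  r_B = 9 − 2 = 7

rB=7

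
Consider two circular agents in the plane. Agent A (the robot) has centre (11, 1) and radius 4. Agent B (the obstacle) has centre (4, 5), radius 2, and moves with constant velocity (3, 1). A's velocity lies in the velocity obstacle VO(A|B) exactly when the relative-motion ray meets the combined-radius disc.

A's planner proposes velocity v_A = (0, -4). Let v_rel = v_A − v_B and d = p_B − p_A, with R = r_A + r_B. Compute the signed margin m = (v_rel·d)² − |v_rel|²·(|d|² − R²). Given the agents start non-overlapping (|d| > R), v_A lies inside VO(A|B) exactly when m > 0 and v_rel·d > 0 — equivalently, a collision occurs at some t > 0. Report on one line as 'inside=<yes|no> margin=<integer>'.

d = (-7, 4),  |d|² = 65;  R = 4+2 = 6,  c = 65−6² = 29
v_rel = (-3, -5),  |v_rel|² = 34;  v_rel·d = (-3)·(-7) + (-5)·(4) = 1
34·t² − 2·t + 29 = 0  ⇒  m = 1² − 34·29 = -985
m = -985 < 0,  v_rel·d = 1 > 0  ⇒  outside

inside=no margin=-985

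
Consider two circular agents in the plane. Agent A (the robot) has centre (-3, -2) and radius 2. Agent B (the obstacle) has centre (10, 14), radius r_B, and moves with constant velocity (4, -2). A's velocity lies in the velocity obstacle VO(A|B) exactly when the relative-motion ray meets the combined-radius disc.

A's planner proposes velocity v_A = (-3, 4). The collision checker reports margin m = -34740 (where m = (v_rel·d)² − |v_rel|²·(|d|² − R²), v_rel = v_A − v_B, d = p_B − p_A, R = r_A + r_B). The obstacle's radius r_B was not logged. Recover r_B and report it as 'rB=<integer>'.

m = -34740
d = (13, 16);  v_rel = (-7, 6),  |v_rel|² = 85
v_rel×d = (-7)·(16) − (6)·(13) = -190
since m = R²·85 − (-190)²:  R² = (36100 + -34740) / 85 = 16
R = √16 = 4  ⇒  r_B = 4 − 2 = 2

rB=2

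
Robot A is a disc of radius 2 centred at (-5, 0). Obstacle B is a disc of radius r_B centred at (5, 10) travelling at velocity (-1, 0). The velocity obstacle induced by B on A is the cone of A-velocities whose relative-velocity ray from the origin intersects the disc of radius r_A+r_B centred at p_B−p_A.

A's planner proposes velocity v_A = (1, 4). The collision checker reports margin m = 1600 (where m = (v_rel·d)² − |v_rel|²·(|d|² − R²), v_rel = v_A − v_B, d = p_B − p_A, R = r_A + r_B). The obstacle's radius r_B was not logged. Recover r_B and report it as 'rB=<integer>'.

m = 1600
d = (10, 10);  v_rel = (2, 4),  |v_rel|² = 20
v_rel×d = (2)·(10) − (4)·(10) = -20
since m = R²·20 − (-20)²:  R² = (400 + 1600) / 20 = 100
R = √100 = 10  ⇒  r_B = 10 − 2 = 8

rB=8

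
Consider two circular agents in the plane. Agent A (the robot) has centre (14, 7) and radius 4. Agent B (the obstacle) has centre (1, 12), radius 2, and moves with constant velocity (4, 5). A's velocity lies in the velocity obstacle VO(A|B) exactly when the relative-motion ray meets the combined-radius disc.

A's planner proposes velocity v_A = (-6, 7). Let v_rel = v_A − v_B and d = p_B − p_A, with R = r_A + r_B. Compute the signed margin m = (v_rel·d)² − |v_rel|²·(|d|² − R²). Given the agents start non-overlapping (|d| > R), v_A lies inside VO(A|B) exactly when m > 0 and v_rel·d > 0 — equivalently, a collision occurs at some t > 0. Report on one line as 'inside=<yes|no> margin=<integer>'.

d = (-13, 5),  |d|² = 194;  R = 4+2 = 6,  c = 194−6² = 158
v_rel = (-10, 2),  |v_rel|² = 104;  v_rel·d = (-10)·(-13) + (2)·(5) = 140
104·t² − 280·t + 158 = 0  ⇒  m = 140² − 104·158 = 3168
m = 3168 > 0,  v_rel·d = 140 > 0  ⇒  inside

inside=yes margin=3168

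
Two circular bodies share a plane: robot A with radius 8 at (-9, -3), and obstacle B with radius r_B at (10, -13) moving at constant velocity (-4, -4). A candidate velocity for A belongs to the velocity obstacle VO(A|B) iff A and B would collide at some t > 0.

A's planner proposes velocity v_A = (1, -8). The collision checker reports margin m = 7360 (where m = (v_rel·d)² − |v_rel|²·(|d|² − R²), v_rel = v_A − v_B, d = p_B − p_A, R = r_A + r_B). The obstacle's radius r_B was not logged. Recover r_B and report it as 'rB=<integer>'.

m = 7360
d = (19, -10);  v_rel = (5, -4),  |v_rel|² = 41
v_rel×d = (5)·(-10) − (-4)·(19) = 26
since m = R²·41 − 26²:  R² = (676 + 7360) / 41 = 196
R = √196 = 14  ⇒  r_B = 14 − 8 = 6

rB=6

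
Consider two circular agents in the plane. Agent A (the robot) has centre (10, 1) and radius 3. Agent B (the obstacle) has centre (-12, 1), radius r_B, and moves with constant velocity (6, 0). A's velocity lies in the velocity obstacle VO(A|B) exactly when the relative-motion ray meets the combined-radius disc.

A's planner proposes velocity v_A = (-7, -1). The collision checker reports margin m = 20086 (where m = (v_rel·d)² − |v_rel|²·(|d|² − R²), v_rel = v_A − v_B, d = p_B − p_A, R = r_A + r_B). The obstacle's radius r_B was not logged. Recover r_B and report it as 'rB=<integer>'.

m = 20086
d = (-22, 0);  v_rel = (-13, -1),  |v_rel|² = 170
v_rel×d = (-13)·(0) − (-1)·(-22) = -22
since m = R²·170 − (-22)²:  R² = (484 + 20086) / 170 = 121
R = √121 = 11  ⇒  r_B = 11 − 3 = 8

rB=8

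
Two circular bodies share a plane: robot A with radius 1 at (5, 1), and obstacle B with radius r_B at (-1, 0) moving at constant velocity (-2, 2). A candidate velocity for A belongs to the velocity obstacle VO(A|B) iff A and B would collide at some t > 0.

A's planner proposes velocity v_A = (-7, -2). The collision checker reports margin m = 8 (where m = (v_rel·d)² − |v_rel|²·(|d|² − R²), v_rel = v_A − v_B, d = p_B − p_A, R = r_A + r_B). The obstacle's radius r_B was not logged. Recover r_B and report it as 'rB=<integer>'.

m = 8
d = (-6, -1);  v_rel = (-5, -4),  |v_rel|² = 41
v_rel×d = (-5)·(-1) − (-4)·(-6) = -19
since m = R²·41 − (-19)²:  R² = (361 + 8) / 41 = 9
R = √9 = 3  ⇒  r_B = 3 − 1 = 2

rB=2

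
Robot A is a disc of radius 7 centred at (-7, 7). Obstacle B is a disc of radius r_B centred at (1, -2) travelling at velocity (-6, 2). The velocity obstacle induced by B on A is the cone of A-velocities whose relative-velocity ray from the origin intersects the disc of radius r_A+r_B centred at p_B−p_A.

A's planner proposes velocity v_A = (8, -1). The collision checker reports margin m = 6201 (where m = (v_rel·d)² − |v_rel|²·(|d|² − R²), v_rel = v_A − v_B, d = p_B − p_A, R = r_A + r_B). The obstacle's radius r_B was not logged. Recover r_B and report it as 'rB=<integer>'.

m = 6201
d = (8, -9);  v_rel = (14, -3),  |v_rel|² = 205
v_rel×d = (14)·(-9) − (-3)·(8) = -102
since m = R²·205 − (-102)²:  R² = (10404 + 6201) / 205 = 81
R = √81 = 9  ⇒  r_B = 9 − 7 = 2

rB=2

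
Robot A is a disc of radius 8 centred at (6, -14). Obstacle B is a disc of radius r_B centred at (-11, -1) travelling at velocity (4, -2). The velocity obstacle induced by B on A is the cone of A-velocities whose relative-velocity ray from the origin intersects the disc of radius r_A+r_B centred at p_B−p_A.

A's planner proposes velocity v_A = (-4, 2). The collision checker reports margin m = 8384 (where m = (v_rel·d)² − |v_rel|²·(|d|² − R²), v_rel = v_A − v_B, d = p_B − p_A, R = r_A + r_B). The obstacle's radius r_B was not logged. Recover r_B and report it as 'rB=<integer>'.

m = 8384
d = (-17, 13);  v_rel = (-8, 4),  |v_rel|² = 80
v_rel×d = (-8)·(13) − (4)·(-17) = -36
since m = R²·80 − (-36)²:  R² = (1296 + 8384) / 80 = 121
R = √121 = 11  ⇒  r_B = 11 − 8 = 3

rB=3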